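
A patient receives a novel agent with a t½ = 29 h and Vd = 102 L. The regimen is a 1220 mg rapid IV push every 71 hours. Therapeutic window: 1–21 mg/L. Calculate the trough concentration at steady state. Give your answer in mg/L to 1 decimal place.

2.7 mg/L

τ/t½ = 71/29 ≈ 2.4483, so fraction remaining f = (1/2)^(71/29) ≈ 0.1832.
Accumulation ratio R = 1/(1 − f) ≈ 1/0.8168 ≈ 1.2243.
Single-dose peak C₀ = D/Vd = 1220/102 ≈ 11.961 mg/L.
Cmax,ss = C₀/(1 − f) ≈ 11.961/0.8168 ≈ 14.644 mg/L.
One interval later, Cmin,ss = Cmax,ss·e^(−kτ) ≈ 14.644 × 0.1832 ≈ 2.683 mg/L.
Trough 2.7 mg/L vs MEC 1 mg/L: adequate.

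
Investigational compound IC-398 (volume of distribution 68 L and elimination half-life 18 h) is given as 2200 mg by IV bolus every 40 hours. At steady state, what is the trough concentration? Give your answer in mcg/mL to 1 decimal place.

τ/t½ = 40/18 ≈ 2.2222, so fraction remaining f = (1/2)^(40/18) ≈ 0.2143.
At steady state, accumulation factor R = 1/(1 − e^(−kτ)) ≈ 1.2728.
Single-dose peak C₀ = D/Vd = 2200/68 ≈ 32.353 mcg/mL.
Steady-state peak Cmax,ss = C₀·R ≈ 32.353 × 1.2728 ≈ 41.179 mcg/mL.
Steady-state trough Cmin,ss = Cmax,ss·f ≈ 41.179 × 0.2143 ≈ 8.825 mcg/mL.

8.8 mcg/mL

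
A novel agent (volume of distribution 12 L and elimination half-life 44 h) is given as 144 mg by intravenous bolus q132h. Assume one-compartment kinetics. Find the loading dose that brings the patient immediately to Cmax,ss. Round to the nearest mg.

f = (1/2)^(132/44) ≈ 0.125000; accumulation ratio R = 1/(1−f) ≈ 1.14286.
Loading dose to hit Cmax,ss on first dose: D_load = D_maint·R ≈ 144 × 1.14286 ≈ 164.57 mg.

165 mg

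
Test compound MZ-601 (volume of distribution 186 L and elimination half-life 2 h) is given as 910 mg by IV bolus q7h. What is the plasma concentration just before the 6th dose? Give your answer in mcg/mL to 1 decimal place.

f = (1/2)^(τ/t½) = (1/2)^(7/2) ≈ 0.0884.
C₀ = D/Vd = 910/186 ≈ 4.892 mcg/mL.
Before the 6th dose, 5 doses have been given. Superposition: Cmin = C₀·(f + f² + … + f^5).
≈ 4.892 × (0.0884 + 0.0078 + 0.0007 + 0.0001 + 0.0000) ≈ 4.892 × 0.0970 ≈ 0.475 mcg/mL.

0.5 mcg/mL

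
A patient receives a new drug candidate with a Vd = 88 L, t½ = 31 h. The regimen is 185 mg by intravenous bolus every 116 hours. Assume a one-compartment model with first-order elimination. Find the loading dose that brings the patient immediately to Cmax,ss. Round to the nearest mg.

f = (1/2)^(116/31) ≈ 0.074742; accumulation ratio R = 1/(1−f) ≈ 1.08078.
Loading dose to hit Cmax,ss on first dose: D_load = D_maint·R ≈ 185 × 1.08078 ≈ 199.94 mg.

200 mg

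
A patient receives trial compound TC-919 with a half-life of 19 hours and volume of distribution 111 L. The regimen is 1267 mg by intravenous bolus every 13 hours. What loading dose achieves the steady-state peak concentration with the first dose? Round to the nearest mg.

f = (1/2)^(13/19) ≈ 0.622346; accumulation ratio R = 1/(1−f) ≈ 2.64793.
Loading dose to hit Cmax,ss on first dose: D_load = D_maint·R ≈ 1267 × 2.64793 ≈ 3354.93 mg.

3355 mg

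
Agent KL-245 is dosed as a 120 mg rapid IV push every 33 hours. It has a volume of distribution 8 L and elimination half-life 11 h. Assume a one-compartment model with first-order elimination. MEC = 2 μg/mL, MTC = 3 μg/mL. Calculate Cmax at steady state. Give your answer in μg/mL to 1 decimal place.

τ = 33 h = 3 half-lives, so f = (1/2)^3 = 0.125.
At steady state, R = 1/(1 − 0.125) = 8/7.
Single-dose peak C₀ = D/Vd = 120/8 = 15 μg/mL.
Steady-state peak Cmax,ss = C₀·R = 15 × 8/7 ≈ 17.143 μg/mL.
Peak 17.1 μg/mL vs MTC 3 μg/mL: exceeds toxic threshold.

17.1 μg/mL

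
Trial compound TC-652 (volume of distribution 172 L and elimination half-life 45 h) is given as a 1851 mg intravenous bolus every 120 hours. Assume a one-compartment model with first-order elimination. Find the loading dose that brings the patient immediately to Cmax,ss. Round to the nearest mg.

2197 mg

f = (1/2)^(120/45) ≈ 0.157490; accumulation ratio R = 1/(1−f) ≈ 1.18693.
Loading dose to hit Cmax,ss on first dose: D_load = D_maint·R ≈ 1851 × 1.18693 ≈ 2197.01 mg.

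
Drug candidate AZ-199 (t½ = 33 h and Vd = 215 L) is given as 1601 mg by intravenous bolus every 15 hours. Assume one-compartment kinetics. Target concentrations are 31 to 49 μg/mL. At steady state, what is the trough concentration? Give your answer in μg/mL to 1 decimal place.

20.1 μg/mL

τ/t½ = 15/33 ≈ 0.45455, so fraction remaining f = (1/2)^(15/33) ≈ 0.7297.
Each bolus raises the concentration by D/Vd = 1601/215 ≈ 7.447 μg/mL.
Steady-state trough Cmin,ss = C₀·f/(1−f) ≈ 7.447 × 0.7297/0.2703 ≈ 20.104 μg/mL.
Trough 20.1 μg/mL vs MEC 31 μg/mL: subtherapeutic.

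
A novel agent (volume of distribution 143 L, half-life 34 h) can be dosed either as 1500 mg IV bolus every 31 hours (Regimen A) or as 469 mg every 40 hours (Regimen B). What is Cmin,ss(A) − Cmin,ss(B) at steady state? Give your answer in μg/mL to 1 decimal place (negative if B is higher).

Regimen A: f = (1/2)^(31/34) ≈ 0.5315; Cmin,ss = (1500/143)·f/(1−f) ≈ 11.900 μg/mL.
Regimen B: f = (1/2)^(40/34) ≈ 0.4424; Cmin,ss = (469/143)·f/(1−f) ≈ 2.602 μg/mL.
Difference ≈ 11.900 − 2.602 ≈ 9.298 μg/mL.

9.3 μg/mL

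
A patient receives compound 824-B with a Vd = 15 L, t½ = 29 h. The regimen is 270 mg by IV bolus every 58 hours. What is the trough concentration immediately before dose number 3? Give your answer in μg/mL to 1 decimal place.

5.6 μg/mL

f = (1/2)^(τ/t½) = (1/2)^(58/29) ≈ 0.2500.
C₀ = D/Vd = 270/15 ≈ 18.000 μg/mL.
Before the 3rd dose, 2 doses have been given. Superposition: Cmin = C₀·(f + f²).
≈ 18.000 × (0.2500 + 0.0625) ≈ 18.000 × 0.3125 ≈ 5.625 μg/mL.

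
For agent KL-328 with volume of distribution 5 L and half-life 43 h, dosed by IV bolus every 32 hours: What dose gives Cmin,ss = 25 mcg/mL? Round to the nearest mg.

τ/t½ = 32/43 ≈ 0.74419, so f = (1/2)^(32/43) ≈ 0.597005.
Cmin,ss = (D/Vd)·f/(1−f), so D = Cmin,ss·Vd·(1−f)/f.
D = 25 × 5 × (1−f)/f ≈ 25 × 5 × 0.67503 ≈ 84.38 mg.

84 mg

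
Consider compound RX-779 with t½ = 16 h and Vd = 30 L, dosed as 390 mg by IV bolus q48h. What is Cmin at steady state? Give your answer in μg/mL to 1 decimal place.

1.9 μg/mL

τ = 48 h = 3 half-lives, so f = (1/2)^3 = 0.125.
At steady state, R = 1/(1 − 0.125) = 8/7.
Single-dose peak C₀ = D/Vd = 390/30 = 13 μg/mL.
Steady-state peak Cmax,ss = C₀·R = 13 × 8/7 ≈ 14.857 μg/mL.
Steady-state trough Cmin,ss = Cmax,ss·f ≈ 14.857 × 0.125 ≈ 1.857 μg/mL.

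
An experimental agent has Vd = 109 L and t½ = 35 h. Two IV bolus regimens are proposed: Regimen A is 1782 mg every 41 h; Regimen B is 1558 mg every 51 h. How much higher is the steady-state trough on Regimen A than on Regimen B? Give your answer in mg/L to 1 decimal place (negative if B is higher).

4.9 mg/L

Regimen A: f = (1/2)^(41/35) ≈ 0.4440; Cmin,ss = (1782/109)·f/(1−f) ≈ 13.055 mg/L.
Regimen B: f = (1/2)^(51/35) ≈ 0.3642; Cmin,ss = (1558/109)·f/(1−f) ≈ 8.188 mg/L.
Difference ≈ 13.055 − 8.188 ≈ 4.867 mg/L.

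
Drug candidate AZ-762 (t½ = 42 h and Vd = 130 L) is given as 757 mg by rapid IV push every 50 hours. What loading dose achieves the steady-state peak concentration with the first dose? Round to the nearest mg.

f = (1/2)^(50/42) ≈ 0.438158; accumulation ratio R = 1/(1−f) ≈ 1.77986.
Loading dose to hit Cmax,ss on first dose: D_load = D_maint·R ≈ 757 × 1.77986 ≈ 1347.35 mg.

1347 mg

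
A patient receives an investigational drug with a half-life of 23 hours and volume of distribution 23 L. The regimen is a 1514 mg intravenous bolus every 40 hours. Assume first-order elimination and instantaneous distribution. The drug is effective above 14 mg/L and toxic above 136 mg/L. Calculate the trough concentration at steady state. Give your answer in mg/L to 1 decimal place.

τ/t½ = 40/23 ≈ 1.7391, so fraction remaining f = (1/2)^(40/23) ≈ 0.2996.
Single-dose peak C₀ = D/Vd = 1514/23 ≈ 65.826 mg/L.
Steady-state trough Cmin,ss = C₀·f/(1−f) ≈ 65.826 × 0.2996/0.7004 ≈ 28.157 mg/L.
Trough 28.2 mg/L vs MEC 14 mg/L: adequate.

28.2 mg/L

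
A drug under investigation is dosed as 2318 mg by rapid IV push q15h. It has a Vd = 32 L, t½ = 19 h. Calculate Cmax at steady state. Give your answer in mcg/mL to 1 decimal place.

τ/t½ = 15/19 ≈ 0.78947, so fraction remaining f = (1/2)^(15/19) ≈ 0.5786.
Accumulation ratio R = 1/(1 − f) ≈ 1/0.4214 ≈ 2.3730.
Single-dose peak C₀ = D/Vd = 2318/32 ≈ 72.438 mcg/mL.
Cmax,ss = C₀/(1 − f) ≈ 72.438/0.4214 ≈ 171.898 mcg/mL.

171.9 mcg/mL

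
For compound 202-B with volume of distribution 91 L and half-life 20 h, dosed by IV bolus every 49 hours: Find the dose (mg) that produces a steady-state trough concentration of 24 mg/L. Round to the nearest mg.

τ/t½ = 49/20 ≈ 2.45, so f = (1/2)^(49/20) ≈ 0.183011.
Cmin,ss = (D/Vd)·f/(1−f), so D = Cmin,ss·Vd·(1−f)/f.
D = 24 × 91 × (1−f)/f ≈ 24 × 91 × 4.46415 ≈ 9749.70 mg.

9750 mg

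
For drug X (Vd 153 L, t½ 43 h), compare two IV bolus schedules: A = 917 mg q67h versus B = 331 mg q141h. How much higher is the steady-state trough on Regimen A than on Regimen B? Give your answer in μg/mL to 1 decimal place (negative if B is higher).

Regimen A: f = (1/2)^(67/43) ≈ 0.3396; Cmin,ss = (917/153)·f/(1−f) ≈ 3.082 μg/mL.
Regimen B: f = (1/2)^(141/43) ≈ 0.1030; Cmin,ss = (331/153)·f/(1−f) ≈ 0.248 μg/mL.
Difference ≈ 3.082 − 0.248 ≈ 2.834 μg/mL.

2.8 μg/mL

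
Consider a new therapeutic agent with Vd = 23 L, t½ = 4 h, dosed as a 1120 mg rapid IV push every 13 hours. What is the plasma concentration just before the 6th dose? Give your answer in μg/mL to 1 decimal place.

5.7 μg/mL

f = (1/2)^(τ/t½) = (1/2)^(13/4) ≈ 0.1051.
C₀ = D/Vd = 1120/23 ≈ 48.696 μg/mL.
Before the 6th dose, 5 doses have been given. Superposition: Cmin = C₀·(f + f² + … + f^5).
≈ 48.696 × (0.1051 + 0.0110 + 0.0012 + 0.0001 + 0.0000) ≈ 48.696 × 0.1174 ≈ 5.717 μg/mL.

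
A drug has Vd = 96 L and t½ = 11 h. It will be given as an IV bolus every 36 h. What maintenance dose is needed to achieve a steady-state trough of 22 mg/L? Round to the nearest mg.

τ/t½ = 36/11 ≈ 3.2727, so f = (1/2)^(36/11) ≈ 0.103469.
Cmin,ss = (D/Vd)·f/(1−f), so D = Cmin,ss·Vd·(1−f)/f.
D = 22 × 96 × (1−f)/f ≈ 22 × 96 × 8.66473 ≈ 18299.91 mg.

18300 mg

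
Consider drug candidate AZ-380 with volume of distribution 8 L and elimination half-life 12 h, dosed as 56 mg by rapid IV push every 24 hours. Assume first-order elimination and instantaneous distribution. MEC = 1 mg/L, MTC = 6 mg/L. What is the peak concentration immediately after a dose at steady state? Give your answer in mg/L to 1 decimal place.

9.3 mg/L

τ = 24 h = 2 half-lives, so f = (1/2)^2 = 0.25.
Accumulation ratio R = 1/(1 − f) = 1/0.75 = 4/3.
Single-dose peak C₀ = D/Vd = 56/8 = 7 mg/L.
Steady-state peak Cmax,ss = C₀·R = 7 × 4/3 ≈ 9.333 mg/L.
Peak 9.3 mg/L vs MTC 6 mg/L: exceeds toxic threshold.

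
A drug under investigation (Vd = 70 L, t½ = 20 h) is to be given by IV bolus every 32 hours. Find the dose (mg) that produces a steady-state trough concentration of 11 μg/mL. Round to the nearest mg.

1564 mg

τ/t½ = 32/20 ≈ 1.6, so f = (1/2)^(32/20) ≈ 0.329877.
Cmin,ss = (D/Vd)·f/(1−f), so D = Cmin,ss·Vd·(1−f)/f.
D = 11 × 70 × (1−f)/f ≈ 11 × 70 × 2.03143 ≈ 1564.20 mg.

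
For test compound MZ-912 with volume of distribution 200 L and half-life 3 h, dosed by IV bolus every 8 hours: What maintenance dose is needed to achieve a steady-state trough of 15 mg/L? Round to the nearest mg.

16049 mg

τ/t½ = 8/3 ≈ 2.6667, so f = (1/2)^(8/3) ≈ 0.157490.
Cmin,ss = (D/Vd)·f/(1−f), so D = Cmin,ss·Vd·(1−f)/f.
D = 15 × 200 × (1−f)/f ≈ 15 × 200 × 5.34961 ≈ 16048.83 mg.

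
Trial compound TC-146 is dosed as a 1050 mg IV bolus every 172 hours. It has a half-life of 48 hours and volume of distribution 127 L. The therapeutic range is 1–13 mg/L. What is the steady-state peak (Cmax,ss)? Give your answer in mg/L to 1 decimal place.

9.0 mg/L

τ/t½ = 172/48 ≈ 3.5833, so fraction remaining f = (1/2)^(172/48) ≈ 0.0834.
At steady state, accumulation factor R = 1/(1 − e^(−kτ)) ≈ 1.0910.
Each bolus raises the concentration by D/Vd = 1050/127 ≈ 8.268 mg/L.
Cmax,ss = C₀/(1 − f) ≈ 8.268/0.9166 ≈ 9.020 mg/L.
Peak 9.0 mg/L vs MTC 13 mg/L: below toxic threshold.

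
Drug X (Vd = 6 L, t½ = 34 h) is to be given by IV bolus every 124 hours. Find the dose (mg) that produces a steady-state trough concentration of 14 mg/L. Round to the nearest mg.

τ/t½ = 124/34 ≈ 3.6471, so f = (1/2)^(124/34) ≈ 0.079823.
Cmin,ss = (D/Vd)·f/(1−f), so D = Cmin,ss·Vd·(1−f)/f.
D = 14 × 6 × (1−f)/f ≈ 14 × 6 × 11.52772 ≈ 968.33 mg.

968 mg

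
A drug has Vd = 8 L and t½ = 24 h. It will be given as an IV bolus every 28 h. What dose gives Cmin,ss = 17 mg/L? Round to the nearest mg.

169 mg

τ/t½ = 28/24 ≈ 1.1667, so f = (1/2)^(28/24) ≈ 0.445449.
Cmin,ss = (D/Vd)·f/(1−f), so D = Cmin,ss·Vd·(1−f)/f.
D = 17 × 8 × (1−f)/f ≈ 17 × 8 × 1.24493 ≈ 169.31 mg.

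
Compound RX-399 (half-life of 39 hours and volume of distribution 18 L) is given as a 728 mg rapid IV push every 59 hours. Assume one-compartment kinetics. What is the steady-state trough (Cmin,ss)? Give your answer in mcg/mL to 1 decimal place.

21.8 mcg/mL

Over one 59-h interval, 59/39 ≈ 1.5128 half-lives elapse, leaving f ≈ 0.3504 of each dose.
At steady state, accumulation factor R = 1/(1 − e^(−kτ)) ≈ 1.5394.
Single-dose peak C₀ = D/Vd = 728/18 ≈ 40.444 mcg/mL.
Cmax,ss = C₀/(1 − f) ≈ 40.444/0.6496 ≈ 62.260 mcg/mL.
Steady-state trough Cmin,ss = Cmax,ss·f ≈ 62.260 × 0.3504 ≈ 21.816 mcg/mL.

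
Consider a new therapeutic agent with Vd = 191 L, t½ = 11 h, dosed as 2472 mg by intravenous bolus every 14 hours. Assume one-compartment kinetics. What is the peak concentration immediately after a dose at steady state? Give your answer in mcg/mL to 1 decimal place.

Over one 14-h interval, 14/11 ≈ 1.2727 half-lives elapse, leaving f ≈ 0.4139 of each dose.
Accumulation ratio R = 1/(1 − f) ≈ 1/0.5861 ≈ 1.7062.
Single-dose peak C₀ = D/Vd = 2472/191 ≈ 12.942 mcg/mL.
Steady-state peak Cmax,ss = C₀·R ≈ 12.942 × 1.7062 ≈ 22.082 mcg/mL.

22.1 mcg/mL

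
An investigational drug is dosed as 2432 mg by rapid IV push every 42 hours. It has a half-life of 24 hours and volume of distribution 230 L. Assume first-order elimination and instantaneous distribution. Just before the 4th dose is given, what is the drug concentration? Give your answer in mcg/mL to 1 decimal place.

4.4 mcg/mL

f = (1/2)^(τ/t½) = (1/2)^(42/24) ≈ 0.2973.
C₀ = D/Vd = 2432/230 ≈ 10.574 mcg/mL.
Before the 4th dose, 3 doses have been given. Superposition: Cmin = C₀·(f + f² + … + f^3).
≈ 10.574 × (0.2973 + 0.0884 + 0.0263) ≈ 10.574 × 0.4120 ≈ 4.356 mcg/mL.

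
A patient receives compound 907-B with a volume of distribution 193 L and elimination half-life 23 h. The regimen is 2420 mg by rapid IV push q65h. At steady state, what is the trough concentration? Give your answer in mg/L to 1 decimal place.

2.1 mg/L

Over one 65-h interval, 65/23 ≈ 2.8261 half-lives elapse, leaving f ≈ 0.1410 of each dose.
Accumulation ratio R = 1/(1 − f) ≈ 1/0.8590 ≈ 1.1641.
Each bolus raises the concentration by D/Vd = 2420/193 ≈ 12.539 mg/L.
Cmax,ss = C₀/(1 − f) ≈ 12.539/0.8590 ≈ 14.597 mg/L.
Steady-state trough Cmin,ss = Cmax,ss·f ≈ 14.597 × 0.1410 ≈ 2.058 mg/L.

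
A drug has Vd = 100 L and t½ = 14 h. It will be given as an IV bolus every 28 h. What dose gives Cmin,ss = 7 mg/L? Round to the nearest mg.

2100 mg

τ/t½ = 28/14 ≈ 2, so f = (1/2)^(28/14) ≈ 0.250000.
Cmin,ss = (D/Vd)·f/(1−f), so D = Cmin,ss·Vd·(1−f)/f.
D = 7 × 100 × (1−f)/f ≈ 7 × 100 × 3.00000 ≈ 2100.00 mg.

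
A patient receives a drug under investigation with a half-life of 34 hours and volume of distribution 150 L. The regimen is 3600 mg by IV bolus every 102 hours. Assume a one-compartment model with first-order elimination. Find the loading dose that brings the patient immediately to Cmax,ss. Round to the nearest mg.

f = (1/2)^(102/34) ≈ 0.125000; accumulation ratio R = 1/(1−f) ≈ 1.14286.
Loading dose to hit Cmax,ss on first dose: D_load = D_maint·R ≈ 3600 × 1.14286 ≈ 4114.30 mg.

4114 mg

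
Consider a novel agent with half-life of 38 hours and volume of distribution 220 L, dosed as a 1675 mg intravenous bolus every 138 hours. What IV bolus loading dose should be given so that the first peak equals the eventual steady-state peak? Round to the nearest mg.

1822 mg

f = (1/2)^(138/38) ≈ 0.080684; accumulation ratio R = 1/(1−f) ≈ 1.08777.
Loading dose to hit Cmax,ss on first dose: D_load = D_maint·R ≈ 1675 × 1.08777 ≈ 1822.01 mg.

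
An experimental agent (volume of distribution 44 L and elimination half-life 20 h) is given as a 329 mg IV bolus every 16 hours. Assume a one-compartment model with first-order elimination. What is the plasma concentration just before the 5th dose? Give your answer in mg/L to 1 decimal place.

9.0 mg/L

f = (1/2)^(τ/t½) = (1/2)^(16/20) ≈ 0.5743.
C₀ = D/Vd = 329/44 ≈ 7.477 mg/L.
Before the 5th dose, 4 doses have been given. Superposition: Cmin = C₀·(f + f² + … + f^4).
≈ 7.477 × (0.5743 + 0.3298 + 0.1894 + 0.1088) ≈ 7.477 × 1.2023 ≈ 8.990 mg/L.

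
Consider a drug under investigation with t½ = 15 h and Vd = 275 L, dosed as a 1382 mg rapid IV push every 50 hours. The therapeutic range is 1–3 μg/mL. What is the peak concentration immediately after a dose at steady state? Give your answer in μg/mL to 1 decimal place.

τ/t½ = 50/15 ≈ 3.3333, so fraction remaining f = (1/2)^(50/15) ≈ 0.0992.
At steady state, accumulation factor R = 1/(1 − e^(−kτ)) ≈ 1.1101.
Each bolus raises the concentration by D/Vd = 1382/275 ≈ 5.025 μg/mL.
Cmax,ss = C₀/(1 − f) ≈ 5.025/0.9008 ≈ 5.578 μg/mL.
Peak 5.6 μg/mL vs MTC 3 μg/mL: exceeds toxic threshold.

5.6 μg/mL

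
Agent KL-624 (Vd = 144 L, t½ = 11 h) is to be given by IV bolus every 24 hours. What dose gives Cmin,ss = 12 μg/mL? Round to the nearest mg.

6112 mg

τ/t½ = 24/11 ≈ 2.1818, so f = (1/2)^(24/11) ≈ 0.220398.
Cmin,ss = (D/Vd)·f/(1−f), so D = Cmin,ss·Vd·(1−f)/f.
D = 12 × 144 × (1−f)/f ≈ 12 × 144 × 3.53725 ≈ 6112.37 mg.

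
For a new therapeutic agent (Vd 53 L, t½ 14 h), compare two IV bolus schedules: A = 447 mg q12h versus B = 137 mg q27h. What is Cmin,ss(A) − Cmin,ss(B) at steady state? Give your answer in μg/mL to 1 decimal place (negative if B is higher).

Regimen A: f = (1/2)^(12/14) ≈ 0.5520; Cmin,ss = (447/53)·f/(1−f) ≈ 10.392 μg/mL.
Regimen B: f = (1/2)^(27/14) ≈ 0.2627; Cmin,ss = (137/53)·f/(1−f) ≈ 0.921 μg/mL.
Difference ≈ 10.392 − 0.921 ≈ 9.471 μg/mL.

9.5 μg/mL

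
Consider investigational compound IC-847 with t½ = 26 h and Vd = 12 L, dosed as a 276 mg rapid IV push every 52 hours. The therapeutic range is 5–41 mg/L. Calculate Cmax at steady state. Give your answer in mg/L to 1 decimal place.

τ = 52 h = 2 half-lives, so f = (1/2)^2 = 0.25.
Accumulation ratio R = 1/(1 − f) = 1/0.75 = 4/3.
Single-dose peak C₀ = D/Vd = 276/12 = 23 mg/L.
Steady-state peak Cmax,ss = C₀·R = 23 × 4/3 ≈ 30.667 mg/L.
Peak 30.7 mg/L vs MTC 41 mg/L: below toxic threshold.

30.7 mg/L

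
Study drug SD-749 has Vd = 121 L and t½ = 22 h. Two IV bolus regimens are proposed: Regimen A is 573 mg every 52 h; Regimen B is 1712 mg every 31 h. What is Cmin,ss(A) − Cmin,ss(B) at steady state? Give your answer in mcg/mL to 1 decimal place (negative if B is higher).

-7.4 mcg/mL

Regimen A: f = (1/2)^(52/22) ≈ 0.1943; Cmin,ss = (573/121)·f/(1−f) ≈ 1.142 mcg/mL.
Regimen B: f = (1/2)^(31/22) ≈ 0.3765; Cmin,ss = (1712/121)·f/(1−f) ≈ 8.544 mcg/mL.
Difference ≈ 1.142 − 8.544 ≈ -7.402 mcg/mL.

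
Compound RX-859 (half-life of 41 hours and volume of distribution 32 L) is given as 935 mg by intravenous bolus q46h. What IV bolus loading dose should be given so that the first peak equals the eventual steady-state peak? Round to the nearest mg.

f = (1/2)^(46/41) ≈ 0.459472; accumulation ratio R = 1/(1−f) ≈ 1.85004.
Loading dose to hit Cmax,ss on first dose: D_load = D_maint·R ≈ 935 × 1.85004 ≈ 1729.79 mg.

1730 mg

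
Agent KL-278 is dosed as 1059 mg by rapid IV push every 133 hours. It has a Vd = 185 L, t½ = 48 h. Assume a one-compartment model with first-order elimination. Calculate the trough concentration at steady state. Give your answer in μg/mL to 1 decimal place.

k = ln2/t½ = ln2/48 ≈ 0.014441 h⁻¹; fraction remaining f = e^(−kτ) = e^(−0.014441×133) ≈ 0.1465.
At steady state, accumulation factor R = 1/(1 − e^(−kτ)) ≈ 1.1716.
Single-dose peak C₀ = D/Vd = 1059/185 ≈ 5.724 μg/mL.
Steady-state peak Cmax,ss = C₀·R ≈ 5.724 × 1.1716 ≈ 6.706 μg/mL.
Steady-state trough Cmin,ss = Cmax,ss·f ≈ 6.706 × 0.1465 ≈ 0.982 μg/mL.

1.0 μg/mL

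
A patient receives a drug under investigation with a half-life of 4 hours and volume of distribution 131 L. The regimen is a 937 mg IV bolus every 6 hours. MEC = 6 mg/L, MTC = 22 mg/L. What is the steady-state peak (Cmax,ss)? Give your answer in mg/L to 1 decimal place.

11.1 mg/L

Over one 6-h interval, 6/4 ≈ 1.5 half-lives elapse, leaving f ≈ 0.3536 of each dose.
At steady state, accumulation factor R = 1/(1 − e^(−kτ)) ≈ 1.5470.
Each bolus raises the concentration by D/Vd = 937/131 ≈ 7.153 mg/L.
Steady-state peak Cmax,ss = C₀·R ≈ 7.153 × 1.5470 ≈ 11.066 mg/L.
Peak 11.1 mg/L vs MTC 22 mg/L: below toxic threshold.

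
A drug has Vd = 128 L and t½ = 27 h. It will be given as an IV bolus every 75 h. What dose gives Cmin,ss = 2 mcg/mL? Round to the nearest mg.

1500 mg

τ/t½ = 75/27 ≈ 2.7778, so f = (1/2)^(75/27) ≈ 0.145816.
Cmin,ss = (D/Vd)·f/(1−f), so D = Cmin,ss·Vd·(1−f)/f.
D = 2 × 128 × (1−f)/f ≈ 2 × 128 × 5.85796 ≈ 1499.64 mg.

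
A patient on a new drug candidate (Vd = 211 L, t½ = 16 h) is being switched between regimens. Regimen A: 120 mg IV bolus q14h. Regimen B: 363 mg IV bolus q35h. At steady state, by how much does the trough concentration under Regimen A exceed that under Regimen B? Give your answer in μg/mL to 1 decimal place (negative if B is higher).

Regimen A: f = (1/2)^(14/16) ≈ 0.5453; Cmin,ss = (120/211)·f/(1−f) ≈ 0.682 μg/mL.
Regimen B: f = (1/2)^(35/16) ≈ 0.2195; Cmin,ss = (363/211)·f/(1−f) ≈ 0.484 μg/mL.
Difference ≈ 0.682 − 0.484 ≈ 0.198 μg/mL.

0.2 μg/mL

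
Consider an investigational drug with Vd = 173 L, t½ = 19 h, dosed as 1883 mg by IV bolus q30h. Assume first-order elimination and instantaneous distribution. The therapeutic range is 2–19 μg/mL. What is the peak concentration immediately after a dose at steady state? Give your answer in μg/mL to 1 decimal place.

16.4 μg/mL

k = ln2/t½ = ln2/19 ≈ 0.036481 h⁻¹; fraction remaining f = e^(−kτ) = e^(−0.036481×30) ≈ 0.3347.
At steady state, accumulation factor R = 1/(1 − e^(−kτ)) ≈ 1.5031.
Each bolus raises the concentration by D/Vd = 1883/173 ≈ 10.884 μg/mL.
Steady-state peak Cmax,ss = C₀·R ≈ 10.884 × 1.5031 ≈ 16.360 μg/mL.
Peak 16.4 μg/mL vs MTC 19 μg/mL: below toxic threshold.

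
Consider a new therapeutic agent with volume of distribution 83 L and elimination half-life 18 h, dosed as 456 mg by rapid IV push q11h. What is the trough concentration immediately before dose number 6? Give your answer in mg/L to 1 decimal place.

f = (1/2)^(τ/t½) = (1/2)^(11/18) ≈ 0.6547.
C₀ = D/Vd = 456/83 ≈ 5.494 mg/L.
Before the 6th dose, 5 doses have been given. Superposition: Cmin = C₀·(f + f² + … + f^5).
≈ 5.494 × (0.6547 + 0.4286 + 0.2806 + 0.1837 + 0.1203) ≈ 5.494 × 1.6679 ≈ 9.163 mg/L.

9.2 mg/L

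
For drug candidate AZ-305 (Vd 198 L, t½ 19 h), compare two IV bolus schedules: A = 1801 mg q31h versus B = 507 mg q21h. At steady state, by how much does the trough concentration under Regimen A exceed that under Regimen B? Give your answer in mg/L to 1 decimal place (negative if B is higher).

2.1 mg/L

Regimen A: f = (1/2)^(31/19) ≈ 0.3227; Cmin,ss = (1801/198)·f/(1−f) ≈ 4.334 mg/L.
Regimen B: f = (1/2)^(21/19) ≈ 0.4648; Cmin,ss = (507/198)·f/(1−f) ≈ 2.224 mg/L.
Difference ≈ 4.334 − 2.224 ≈ 2.110 mg/L.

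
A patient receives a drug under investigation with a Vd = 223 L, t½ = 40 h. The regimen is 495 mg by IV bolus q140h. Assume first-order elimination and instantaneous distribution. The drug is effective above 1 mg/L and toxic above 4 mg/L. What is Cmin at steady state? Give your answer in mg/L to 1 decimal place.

0.2 mg/L

Over one 140-h interval, 140/40 ≈ 3.5 half-lives elapse, leaving f ≈ 0.0884 of each dose.
At steady state, accumulation factor R = 1/(1 − e^(−kτ)) ≈ 1.0970.
Each bolus raises the concentration by D/Vd = 495/223 ≈ 2.220 mg/L.
Steady-state peak Cmax,ss = C₀·R ≈ 2.220 × 1.0970 ≈ 2.435 mg/L.
One interval later, Cmin,ss = Cmax,ss·e^(−kτ) ≈ 2.435 × 0.0884 ≈ 0.215 mg/L.
Trough 0.2 mg/L vs MEC 1 mg/L: subtherapeutic.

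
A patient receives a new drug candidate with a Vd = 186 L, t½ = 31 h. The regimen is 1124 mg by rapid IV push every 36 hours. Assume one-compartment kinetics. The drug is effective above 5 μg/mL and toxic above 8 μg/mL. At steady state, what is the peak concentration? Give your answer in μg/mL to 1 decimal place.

10.9 μg/mL

k = ln2/t½ = ln2/31 ≈ 0.022360 h⁻¹; fraction remaining f = e^(−kτ) = e^(−0.022360×36) ≈ 0.4471.
Accumulation ratio R = 1/(1 − f) ≈ 1/0.5529 ≈ 1.8086.
Single-dose peak C₀ = D/Vd = 1124/186 ≈ 6.043 μg/mL.
Steady-state peak Cmax,ss = C₀·R ≈ 6.043 × 1.8086 ≈ 10.929 μg/mL.
Peak 10.9 μg/mL vs MTC 8 μg/mL: exceeds toxic threshold.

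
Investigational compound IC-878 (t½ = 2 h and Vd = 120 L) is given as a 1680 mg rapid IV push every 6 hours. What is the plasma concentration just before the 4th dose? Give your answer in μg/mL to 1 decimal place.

2.0 μg/mL

f = (1/2)^(τ/t½) = (1/2)^(6/2) ≈ 0.1250.
C₀ = D/Vd = 1680/120 ≈ 14.000 μg/mL.
Before the 4th dose, 3 doses have been given. Superposition: Cmin = C₀·(f + f² + … + f^3).
≈ 14.000 × (0.1250 + 0.0156 + 0.0020) ≈ 14.000 × 0.1426 ≈ 1.996 μg/mL.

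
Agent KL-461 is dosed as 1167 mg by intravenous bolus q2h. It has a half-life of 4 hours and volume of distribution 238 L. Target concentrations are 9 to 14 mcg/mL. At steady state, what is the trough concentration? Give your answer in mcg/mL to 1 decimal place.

Over one 2-h interval, 2/4 ≈ 0.5 half-lives elapse, leaving f ≈ 0.7071 of each dose.
At steady state, accumulation factor R = 1/(1 − e^(−kτ)) ≈ 3.4141.
Single-dose peak C₀ = D/Vd = 1167/238 ≈ 4.903 mcg/mL.
Cmax,ss = C₀/(1 − f) ≈ 4.903/0.2929 ≈ 16.740 mcg/mL.
Steady-state trough Cmin,ss = Cmax,ss·f ≈ 16.740 × 0.7071 ≈ 11.837 mcg/mL.
Trough 11.8 mcg/mL vs MEC 9 mcg/mL: adequate.

11.8 mcg/mL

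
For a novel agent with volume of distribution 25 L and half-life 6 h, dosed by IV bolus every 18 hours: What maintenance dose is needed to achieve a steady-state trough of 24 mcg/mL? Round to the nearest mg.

τ/t½ = 18/6 ≈ 3, so f = (1/2)^(18/6) ≈ 0.125000.
Cmin,ss = (D/Vd)·f/(1−f), so D = Cmin,ss·Vd·(1−f)/f.
D = 24 × 25 × (1−f)/f ≈ 24 × 25 × 7.00000 ≈ 4200.00 mg.

4200 mg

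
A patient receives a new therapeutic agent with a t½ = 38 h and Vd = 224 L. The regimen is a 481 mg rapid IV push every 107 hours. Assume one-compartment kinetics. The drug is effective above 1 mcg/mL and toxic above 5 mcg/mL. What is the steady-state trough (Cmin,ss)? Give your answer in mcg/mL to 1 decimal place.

0.4 mcg/mL

Over one 107-h interval, 107/38 ≈ 2.8158 half-lives elapse, leaving f ≈ 0.1420 of each dose.
Accumulation ratio R = 1/(1 − f) ≈ 1/0.8580 ≈ 1.1655.
Single-dose peak C₀ = D/Vd = 481/224 ≈ 2.147 mcg/mL.
Steady-state peak Cmax,ss = C₀·R ≈ 2.147 × 1.1655 ≈ 2.502 mcg/mL.
One interval later, Cmin,ss = Cmax,ss·e^(−kτ) ≈ 2.502 × 0.1420 ≈ 0.355 mcg/mL.
Trough 0.4 mcg/mL vs MEC 1 mcg/mL: subtherapeutic.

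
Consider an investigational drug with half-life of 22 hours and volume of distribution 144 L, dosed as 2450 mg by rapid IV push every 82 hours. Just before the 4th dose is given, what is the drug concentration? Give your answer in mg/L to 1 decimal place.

f = (1/2)^(τ/t½) = (1/2)^(82/22) ≈ 0.0755.
C₀ = D/Vd = 2450/144 ≈ 17.014 mg/L.
Before the 4th dose, 3 doses have been given. Superposition: Cmin = C₀·(f + f² + … + f^3).
≈ 17.014 × (0.0755 + 0.0057 + 0.0004) ≈ 17.014 × 0.0816 ≈ 1.388 mg/L.

1.4 mg/L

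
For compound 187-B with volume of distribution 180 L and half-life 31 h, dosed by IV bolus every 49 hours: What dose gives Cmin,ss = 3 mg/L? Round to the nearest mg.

τ/t½ = 49/31 ≈ 1.5806, so f = (1/2)^(49/31) ≈ 0.334332.
Cmin,ss = (D/Vd)·f/(1−f), so D = Cmin,ss·Vd·(1−f)/f.
D = 3 × 180 × (1−f)/f ≈ 3 × 180 × 1.99104 ≈ 1075.16 mg.

1075 mg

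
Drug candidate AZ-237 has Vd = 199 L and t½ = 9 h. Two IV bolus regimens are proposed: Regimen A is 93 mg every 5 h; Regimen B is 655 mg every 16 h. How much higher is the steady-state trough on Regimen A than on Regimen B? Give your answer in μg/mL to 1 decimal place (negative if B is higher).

Regimen A: f = (1/2)^(5/9) ≈ 0.6804; Cmin,ss = (93/199)·f/(1−f) ≈ 0.995 μg/mL.
Regimen B: f = (1/2)^(16/9) ≈ 0.2916; Cmin,ss = (655/199)·f/(1−f) ≈ 1.355 μg/mL.
Difference ≈ 0.995 − 1.355 ≈ -0.360 μg/mL.

-0.4 μg/mL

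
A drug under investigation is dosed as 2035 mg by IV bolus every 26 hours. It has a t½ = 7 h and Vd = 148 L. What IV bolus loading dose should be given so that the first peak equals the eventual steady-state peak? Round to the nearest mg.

2203 mg

f = (1/2)^(26/7) ≈ 0.076188; accumulation ratio R = 1/(1−f) ≈ 1.08247.
Loading dose to hit Cmax,ss on first dose: D_load = D_maint·R ≈ 2035 × 1.08247 ≈ 2202.83 mg.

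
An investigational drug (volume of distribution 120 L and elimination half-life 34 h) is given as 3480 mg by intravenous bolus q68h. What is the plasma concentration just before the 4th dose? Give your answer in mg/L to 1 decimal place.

f = (1/2)^(τ/t½) = (1/2)^(68/34) ≈ 0.2500.
C₀ = D/Vd = 3480/120 ≈ 29.000 mg/L.
Before the 4th dose, 3 doses have been given. Superposition: Cmin = C₀·(f + f² + … + f^3).
≈ 29.000 × (0.2500 + 0.0625 + 0.0156) ≈ 29.000 × 0.3281 ≈ 9.515 mg/L.

9.5 mg/L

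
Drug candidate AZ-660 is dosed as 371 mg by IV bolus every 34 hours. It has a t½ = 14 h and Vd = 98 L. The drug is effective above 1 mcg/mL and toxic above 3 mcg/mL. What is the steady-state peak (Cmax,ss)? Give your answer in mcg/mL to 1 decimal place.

Over one 34-h interval, 34/14 ≈ 2.4286 half-lives elapse, leaving f ≈ 0.1857 of each dose.
At steady state, accumulation factor R = 1/(1 − e^(−kτ)) ≈ 1.2280.
Single-dose peak C₀ = D/Vd = 371/98 ≈ 3.786 mcg/mL.
Steady-state peak Cmax,ss = C₀·R ≈ 3.786 × 1.2280 ≈ 4.649 mcg/mL.
Peak 4.6 mcg/mL vs MTC 3 mcg/mL: exceeds toxic threshold.

4.6 mcg/mL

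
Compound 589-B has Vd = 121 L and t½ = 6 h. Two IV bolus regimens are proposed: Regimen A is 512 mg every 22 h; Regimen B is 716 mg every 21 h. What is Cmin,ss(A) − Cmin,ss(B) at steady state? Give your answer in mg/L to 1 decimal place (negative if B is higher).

-0.2 mg/L

Regimen A: f = (1/2)^(22/6) ≈ 0.0787; Cmin,ss = (512/121)·f/(1−f) ≈ 0.361 mg/L.
Regimen B: f = (1/2)^(21/6) ≈ 0.0884; Cmin,ss = (716/121)·f/(1−f) ≈ 0.574 mg/L.
Difference ≈ 0.361 − 0.574 ≈ -0.213 mg/L.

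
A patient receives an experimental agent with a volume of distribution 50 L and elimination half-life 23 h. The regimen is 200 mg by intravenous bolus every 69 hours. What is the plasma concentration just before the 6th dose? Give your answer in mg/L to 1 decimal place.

f = (1/2)^(τ/t½) = (1/2)^(69/23) ≈ 0.1250.
C₀ = D/Vd = 200/50 ≈ 4.000 mg/L.
Before the 6th dose, 5 doses have been given. Superposition: Cmin = C₀·(f + f² + … + f^5).
≈ 4.000 × (0.1250 + 0.0156 + 0.0020 + 0.0002 + 0.0000) ≈ 4.000 × 0.1428 ≈ 0.571 mg/L.

0.6 mg/L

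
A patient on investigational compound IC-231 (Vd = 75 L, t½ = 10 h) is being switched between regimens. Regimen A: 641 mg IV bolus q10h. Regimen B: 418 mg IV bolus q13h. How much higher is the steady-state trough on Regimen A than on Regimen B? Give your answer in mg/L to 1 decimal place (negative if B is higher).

4.7 mg/L

Regimen A: f = (1/2)^(10/10) ≈ 0.5000; Cmin,ss = (641/75)·f/(1−f) ≈ 8.547 mg/L.
Regimen B: f = (1/2)^(13/10) ≈ 0.4061; Cmin,ss = (418/75)·f/(1−f) ≈ 3.811 mg/L.
Difference ≈ 8.547 − 3.811 ≈ 4.736 mg/L.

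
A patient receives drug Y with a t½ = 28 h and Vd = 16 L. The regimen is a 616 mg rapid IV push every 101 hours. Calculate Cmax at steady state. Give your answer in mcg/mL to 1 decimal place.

Over one 101-h interval, 101/28 ≈ 3.6071 half-lives elapse, leaving f ≈ 0.0821 of each dose.
Accumulation ratio R = 1/(1 − f) ≈ 1/0.9179 ≈ 1.0894.
Single-dose peak C₀ = D/Vd = 616/16 ≈ 38.500 mcg/mL.
Steady-state peak Cmax,ss = C₀·R ≈ 38.500 × 1.0894 ≈ 41.942 mcg/mL.

41.9 mcg/mL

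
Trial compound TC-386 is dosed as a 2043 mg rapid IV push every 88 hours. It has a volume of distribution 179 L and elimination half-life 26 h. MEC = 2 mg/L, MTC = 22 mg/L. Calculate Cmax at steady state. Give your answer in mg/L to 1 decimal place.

12.6 mg/L

τ/t½ = 88/26 ≈ 3.3846, so fraction remaining f = (1/2)^(88/26) ≈ 0.0957.
Accumulation ratio R = 1/(1 − f) ≈ 1/0.9043 ≈ 1.1058.
Single-dose peak C₀ = D/Vd = 2043/179 ≈ 11.413 mg/L.
Steady-state peak Cmax,ss = C₀·R ≈ 11.413 × 1.1058 ≈ 12.620 mg/L.
Peak 12.6 mg/L vs MTC 22 mg/L: below toxic threshold.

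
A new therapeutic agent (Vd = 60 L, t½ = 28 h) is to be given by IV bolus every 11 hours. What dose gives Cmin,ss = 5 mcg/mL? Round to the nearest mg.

94 mg

τ/t½ = 11/28 ≈ 0.39286, so f = (1/2)^(11/28) ≈ 0.761620.
Cmin,ss = (D/Vd)·f/(1−f), so D = Cmin,ss·Vd·(1−f)/f.
D = 5 × 60 × (1−f)/f ≈ 5 × 60 × 0.31299 ≈ 93.90 mg.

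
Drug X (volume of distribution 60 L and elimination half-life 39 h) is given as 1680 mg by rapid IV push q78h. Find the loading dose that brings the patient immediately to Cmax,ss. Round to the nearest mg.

2240 mg

f = (1/2)^(78/39) ≈ 0.250000; accumulation ratio R = 1/(1−f) ≈ 1.33333.
Loading dose to hit Cmax,ss on first dose: D_load = D_maint·R ≈ 1680 × 1.33333 ≈ 2239.99 mg.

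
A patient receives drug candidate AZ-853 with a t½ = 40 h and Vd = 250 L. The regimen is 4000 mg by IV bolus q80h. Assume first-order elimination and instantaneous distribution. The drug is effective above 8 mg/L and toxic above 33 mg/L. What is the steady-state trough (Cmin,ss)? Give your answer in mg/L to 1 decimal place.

τ = 80 h = 2 half-lives, so f = (1/2)^2 = 0.25.
Accumulation ratio R = 1/(1 − f) = 1/0.75 = 4/3.
Single-dose peak C₀ = D/Vd = 4000/250 = 16 mg/L.
Steady-state peak Cmax,ss = C₀·R = 16 × 4/3 ≈ 21.333 mg/L.
Steady-state trough Cmin,ss = Cmax,ss·f ≈ 21.333 × 0.25 ≈ 5.333 mg/L.
Trough 5.3 mg/L vs MEC 8 mg/L: subtherapeutic.

5.3 mg/L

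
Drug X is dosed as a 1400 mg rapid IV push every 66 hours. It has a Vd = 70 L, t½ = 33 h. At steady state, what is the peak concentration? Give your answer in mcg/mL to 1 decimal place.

26.7 mcg/mL

The dosing interval is 2 half-lives, so f = 2^(−2) = 0.25.
Accumulation ratio R = 1/(1 − f) = 1/0.75 = 4/3.
Single-dose peak C₀ = D/Vd = 1400/70 = 20 mcg/mL.
Steady-state peak Cmax,ss = C₀·R = 20 × 4/3 ≈ 26.667 mcg/mL.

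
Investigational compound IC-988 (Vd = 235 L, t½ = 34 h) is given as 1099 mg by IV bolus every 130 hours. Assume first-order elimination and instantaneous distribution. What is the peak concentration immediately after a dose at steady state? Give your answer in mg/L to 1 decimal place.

Over one 130-h interval, 130/34 ≈ 3.8235 half-lives elapse, leaving f ≈ 0.0706 of each dose.
At steady state, accumulation factor R = 1/(1 − e^(−kτ)) ≈ 1.0760.
Single-dose peak C₀ = D/Vd = 1099/235 ≈ 4.677 mg/L.
Steady-state peak Cmax,ss = C₀·R ≈ 4.677 × 1.0760 ≈ 5.032 mg/L.

5.0 mg/L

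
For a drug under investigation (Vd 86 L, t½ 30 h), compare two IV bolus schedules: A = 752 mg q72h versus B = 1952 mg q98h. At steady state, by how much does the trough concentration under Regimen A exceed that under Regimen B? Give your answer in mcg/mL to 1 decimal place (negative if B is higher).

-0.6 mcg/mL

Regimen A: f = (1/2)^(72/30) ≈ 0.1895; Cmin,ss = (752/86)·f/(1−f) ≈ 2.044 mcg/mL.
Regimen B: f = (1/2)^(98/30) ≈ 0.1039; Cmin,ss = (1952/86)·f/(1−f) ≈ 2.632 mcg/mL.
Difference ≈ 2.044 − 2.632 ≈ -0.588 mcg/mL.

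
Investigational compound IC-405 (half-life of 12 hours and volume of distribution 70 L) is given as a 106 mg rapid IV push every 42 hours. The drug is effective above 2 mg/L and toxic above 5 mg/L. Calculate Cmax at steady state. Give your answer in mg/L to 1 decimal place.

1.7 mg/L

Over one 42-h interval, 42/12 ≈ 3.5 half-lives elapse, leaving f ≈ 0.0884 of each dose.
At steady state, accumulation factor R = 1/(1 − e^(−kτ)) ≈ 1.0970.
Single-dose peak C₀ = D/Vd = 106/70 ≈ 1.514 mg/L.
Steady-state peak Cmax,ss = C₀·R ≈ 1.514 × 1.0970 ≈ 1.661 mg/L.
Peak 1.7 mg/L vs MTC 5 mg/L: below toxic threshold.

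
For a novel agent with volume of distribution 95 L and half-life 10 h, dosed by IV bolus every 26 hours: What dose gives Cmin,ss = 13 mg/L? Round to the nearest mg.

τ/t½ = 26/10 ≈ 2.6, so f = (1/2)^(26/10) ≈ 0.164938.
Cmin,ss = (D/Vd)·f/(1−f), so D = Cmin,ss·Vd·(1−f)/f.
D = 13 × 95 × (1−f)/f ≈ 13 × 95 × 5.06288 ≈ 6252.66 mg.

6253 mg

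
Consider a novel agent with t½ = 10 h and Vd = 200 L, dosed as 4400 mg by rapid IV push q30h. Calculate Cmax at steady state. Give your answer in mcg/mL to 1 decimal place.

The dosing interval is 3 half-lives, so f = 2^(−3) = 0.125.
At steady state, R = 1/(1 − 0.125) = 8/7.
Single-dose peak C₀ = D/Vd = 4400/200 = 22 mcg/mL.
Steady-state peak Cmax,ss = C₀·R = 22 × 8/7 ≈ 25.143 mcg/mL.

25.1 mcg/mL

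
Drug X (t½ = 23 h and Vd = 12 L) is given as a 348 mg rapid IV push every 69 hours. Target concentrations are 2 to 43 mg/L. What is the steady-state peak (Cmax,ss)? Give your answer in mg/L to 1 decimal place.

τ = 69 h = 3 half-lives, so f = (1/2)^3 = 0.125.
Accumulation ratio R = 1/(1 − f) = 1/0.875 = 8/7.
Single-dose peak C₀ = D/Vd = 348/12 = 29 mg/L.
Steady-state peak Cmax,ss = C₀·R = 29 × 8/7 ≈ 33.143 mg/L.
Peak 33.1 mg/L vs MTC 43 mg/L: below toxic threshold.

33.1 mg/L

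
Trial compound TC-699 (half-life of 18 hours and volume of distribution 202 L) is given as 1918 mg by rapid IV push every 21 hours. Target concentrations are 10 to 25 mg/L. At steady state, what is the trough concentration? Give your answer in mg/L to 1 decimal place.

τ/t½ = 21/18 ≈ 1.1667, so fraction remaining f = (1/2)^(21/18) ≈ 0.4454.
Accumulation ratio R = 1/(1 − f) ≈ 1/0.5546 ≈ 1.8031.
Single-dose peak C₀ = D/Vd = 1918/202 ≈ 9.495 mg/L.
Steady-state peak Cmax,ss = C₀·R ≈ 9.495 × 1.8031 ≈ 17.120 mg/L.
Steady-state trough Cmin,ss = Cmax,ss·f ≈ 17.120 × 0.4454 ≈ 7.625 mg/L.
Trough 7.6 mg/L vs MEC 10 mg/L: subtherapeutic.

7.6 mg/L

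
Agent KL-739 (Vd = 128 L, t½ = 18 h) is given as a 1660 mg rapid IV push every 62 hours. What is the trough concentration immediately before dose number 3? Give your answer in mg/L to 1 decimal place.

f = (1/2)^(τ/t½) = (1/2)^(62/18) ≈ 0.0919.
C₀ = D/Vd = 1660/128 ≈ 12.969 mg/L.
Before the 3rd dose, 2 doses have been given. Superposition: Cmin = C₀·(f + f²).
≈ 12.969 × (0.0919 + 0.0084) ≈ 12.969 × 0.1003 ≈ 1.301 mg/L.

1.3 mg/L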